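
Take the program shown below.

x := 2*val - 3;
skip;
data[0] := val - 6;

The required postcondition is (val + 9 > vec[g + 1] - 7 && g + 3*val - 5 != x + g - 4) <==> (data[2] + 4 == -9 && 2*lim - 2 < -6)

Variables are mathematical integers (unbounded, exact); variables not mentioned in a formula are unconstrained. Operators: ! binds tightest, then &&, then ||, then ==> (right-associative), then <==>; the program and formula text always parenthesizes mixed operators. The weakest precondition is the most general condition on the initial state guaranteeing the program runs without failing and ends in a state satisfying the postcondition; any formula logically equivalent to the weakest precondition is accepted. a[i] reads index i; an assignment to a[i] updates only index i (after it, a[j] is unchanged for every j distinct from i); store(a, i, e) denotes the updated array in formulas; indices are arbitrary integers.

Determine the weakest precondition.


Working backward. After the program, the postcondition (val + 9 > vec[g + 1] - 7 && g + 3*val - 5 != x + g - 4) <==> (data[2] + 4 == -9 && 2*lim - 2 < -6) must hold; in canonical form it is (val > vec[g + 1] - 16 && 3*val != x + 1) <==> (data[2] == -13 && 2*lim < -4).
Before data[0] := val - 6: (val > vec[g + 1] - 16 && 3*val != x + 1) <==> (data[2] == -13 && 2*lim < -4)
Before skip: (val > vec[g + 1] - 16 && 3*val != x + 1) <==> (data[2] == -13 && 2*lim < -4)
Before x := 2*val - 3: (val > vec[g + 1] - 16 && val != -2) <==> (data[2] == -13 && 2*lim < -4)
Answer: WP = (val > vec[g + 1] - 16 && val != -2) <==> (data[2] == -13 && 2*lim < -4)


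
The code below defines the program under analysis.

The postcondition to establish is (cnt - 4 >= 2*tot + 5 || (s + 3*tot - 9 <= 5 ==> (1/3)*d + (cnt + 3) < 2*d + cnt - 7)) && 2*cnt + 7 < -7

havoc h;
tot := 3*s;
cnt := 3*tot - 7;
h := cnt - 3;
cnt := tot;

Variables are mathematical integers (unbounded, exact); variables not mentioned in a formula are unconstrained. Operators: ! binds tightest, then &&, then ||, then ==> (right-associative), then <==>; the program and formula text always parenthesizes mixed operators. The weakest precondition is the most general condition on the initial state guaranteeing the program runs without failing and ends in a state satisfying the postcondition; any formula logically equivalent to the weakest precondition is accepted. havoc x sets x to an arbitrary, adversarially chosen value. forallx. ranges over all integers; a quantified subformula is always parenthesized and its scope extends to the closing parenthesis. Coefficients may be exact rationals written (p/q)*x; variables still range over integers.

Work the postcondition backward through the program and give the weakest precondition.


Working backward. After the program, the postcondition (cnt - 4 >= 2*tot + 5 || (s + 3*tot - 9 <= 5 ==> (1/3)*d + (cnt + 3) < 2*d + cnt - 7)) && 2*cnt + 7 < -7 must hold; in canonical form it is (cnt >= 2*tot + 9 || (s + 3*tot <= 14 ==> (5/3)*d > 10)) && 2*cnt < -14.
Before cnt := tot: (tot <= -9 || (s + 3*tot <= 14 ==> (5/3)*d > 10)) && 2*tot < -14
Before h := cnt - 3: (tot <= -9 || (s + 3*tot <= 14 ==> (5/3)*d > 10)) && 2*tot < -14
Before cnt := 3*tot - 7: (tot <= -9 || (s + 3*tot <= 14 ==> (5/3)*d > 10)) && 2*tot < -14
Before tot := 3*s: (3*s <= -9 || (10*s <= 14 ==> (5/3)*d > 10)) && 6*s < -14
Before havoc h: (3*s <= -9 || (10*s <= 14 ==> (5/3)*d > 10)) && 6*s < -14
Answer: WP = (3*s <= -9 || (10*s <= 14 ==> (5/3)*d > 10)) && 6*s < -14


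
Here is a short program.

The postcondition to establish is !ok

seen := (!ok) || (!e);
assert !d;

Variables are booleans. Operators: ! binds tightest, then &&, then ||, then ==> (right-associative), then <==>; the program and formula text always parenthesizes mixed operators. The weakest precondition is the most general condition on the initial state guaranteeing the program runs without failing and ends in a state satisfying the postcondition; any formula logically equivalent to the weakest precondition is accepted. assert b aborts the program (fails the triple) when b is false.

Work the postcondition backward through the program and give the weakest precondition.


Working backward. After the program, !ok must hold.
Before assert !d: (!d) && (!ok)
Before seen := (!ok) || (!e): (!d) && (!ok)
Answer: WP = (!d) && (!ok)


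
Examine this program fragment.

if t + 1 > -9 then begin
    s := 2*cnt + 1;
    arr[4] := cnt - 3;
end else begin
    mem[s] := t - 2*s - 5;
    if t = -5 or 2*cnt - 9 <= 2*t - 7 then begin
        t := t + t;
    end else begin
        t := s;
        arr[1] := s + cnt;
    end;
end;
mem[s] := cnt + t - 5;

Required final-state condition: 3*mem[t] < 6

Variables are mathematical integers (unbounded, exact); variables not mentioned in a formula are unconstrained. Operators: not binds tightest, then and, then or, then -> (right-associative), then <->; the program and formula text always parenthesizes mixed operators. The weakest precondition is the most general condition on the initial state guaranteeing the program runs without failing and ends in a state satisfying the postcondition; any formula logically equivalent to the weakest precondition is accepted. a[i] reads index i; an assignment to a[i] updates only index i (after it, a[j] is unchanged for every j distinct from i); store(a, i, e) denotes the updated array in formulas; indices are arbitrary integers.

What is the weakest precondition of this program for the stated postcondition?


Working backward. After the program, 3*mem[t] < 6 must hold.
Before mem[s] := cnt + t - 5: 3*store(mem, s, cnt + t - 5)[t] < 6
Then branch requires 3*store(mem, 2*cnt + 1, cnt + t - 5)[t] < 6; else branch requires ((t = -5 or 2*cnt <= 2*t + 2) -> 3*store(store(mem, s, -2*s + t - 5), s, cnt + 2*t - 5)[2*t] < 6) and ((not (t = -5 or 2*cnt <= 2*t + 2)) -> 3*store(store(mem, s, -2*s + t - 5), s, cnt + s - 5)[s] < 6).
Before the if: (t > -10 -> 3*store(mem, 2*cnt + 1, cnt + t - 5)[t] < 6) and ((not (t > -10)) -> (((t = -5 or 2*cnt <= 2*t + 2) -> 3*store(store(mem, s, -2*s + t - 5), s, cnt + 2*t - 5)[2*t] < 6) and ((not (t = -5 or 2*cnt <= 2*t + 2)) -> 3*store(store(mem, s, -2*s + t - 5), s, cnt + s - 5)[s] < 6)))
Answer: WP = (t > -10 -> 3*store(mem, 2*cnt + 1, cnt + t - 5)[t] < 6) and ((not (t > -10)) -> (((t = -5 or 2*cnt <= 2*t + 2) -> 3*store(store(mem, s, -2*s + t - 5), s, cnt + 2*t - 5)[2*t] < 6) and ((not (t = -5 or 2*cnt <= 2*t + 2)) -> 3*store(store(mem, s, -2*s + t - 5), s, cnt + s - 5)[s] < 6)))


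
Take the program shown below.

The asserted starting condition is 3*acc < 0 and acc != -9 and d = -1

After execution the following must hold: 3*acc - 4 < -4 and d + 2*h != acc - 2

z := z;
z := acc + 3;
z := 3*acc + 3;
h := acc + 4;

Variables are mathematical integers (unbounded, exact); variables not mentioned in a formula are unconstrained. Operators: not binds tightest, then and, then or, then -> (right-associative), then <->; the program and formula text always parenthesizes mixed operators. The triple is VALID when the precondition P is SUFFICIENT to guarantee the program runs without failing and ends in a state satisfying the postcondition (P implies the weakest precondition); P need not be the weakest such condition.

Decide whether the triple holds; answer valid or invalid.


Working backward. After the program, the postcondition 3*acc - 4 < -4 and d + 2*h != acc - 2 must hold; in canonical form it is 3*acc < 0 and d + 2*h != acc - 2.
Before h := acc + 4: 3*acc < 0 and acc + d != -10
Before z := 3*acc + 3: 3*acc < 0 and acc + d != -10
Before z := acc + 3: 3*acc < 0 and acc + d != -10
Before z := z: 3*acc < 0 and acc + d != -10
The weakest precondition is 3*acc < 0 and acc + d != -10.
Check whether 3*acc < 0 and acc != -9 and d = -1 implies it.
Every state satisfying the precondition satisfies the weakest precondition: the implication holds.
Answer: valid


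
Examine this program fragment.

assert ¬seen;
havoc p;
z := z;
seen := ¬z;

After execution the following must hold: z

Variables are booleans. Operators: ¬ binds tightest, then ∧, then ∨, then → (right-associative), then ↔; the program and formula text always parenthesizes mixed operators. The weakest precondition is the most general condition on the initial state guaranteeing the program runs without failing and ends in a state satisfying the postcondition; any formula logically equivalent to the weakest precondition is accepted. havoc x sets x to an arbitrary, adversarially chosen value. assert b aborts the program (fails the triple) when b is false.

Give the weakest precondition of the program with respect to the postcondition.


Working backward. After the program, z must hold.
Before seen := ¬z: z
Before z := z: z
Before havoc p: z
Before assert ¬seen: (¬seen) ∧ z
Answer: WP = (¬seen) ∧ z


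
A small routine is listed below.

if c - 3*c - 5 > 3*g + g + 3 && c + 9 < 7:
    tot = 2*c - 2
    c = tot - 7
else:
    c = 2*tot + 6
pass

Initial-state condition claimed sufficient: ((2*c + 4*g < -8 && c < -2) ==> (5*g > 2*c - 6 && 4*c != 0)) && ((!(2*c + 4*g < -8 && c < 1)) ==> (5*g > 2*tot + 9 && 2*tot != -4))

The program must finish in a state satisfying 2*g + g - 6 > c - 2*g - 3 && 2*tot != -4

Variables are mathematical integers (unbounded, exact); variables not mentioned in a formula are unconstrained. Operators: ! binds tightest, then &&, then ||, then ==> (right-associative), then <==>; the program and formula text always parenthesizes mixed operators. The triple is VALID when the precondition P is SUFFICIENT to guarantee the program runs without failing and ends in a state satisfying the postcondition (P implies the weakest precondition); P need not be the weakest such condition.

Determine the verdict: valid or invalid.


Working backward. After the program, the postcondition 2*g + g - 6 > c - 2*g - 3 && 2*tot != -4 must hold; in canonical form it is 5*g > c + 3 && 2*tot != -4.
Before skip: 5*g > c + 3 && 2*tot != -4
Then branch requires 5*g > 2*c - 6 && 4*c != 0; else branch requires 5*g > 2*tot + 9 && 2*tot != -4.
Before the if: ((2*c + 4*g < -8 && c < -2) ==> (5*g > 2*c - 6 && 4*c != 0)) && ((!(2*c + 4*g < -8 && c < -2)) ==> (5*g > 2*tot + 9 && 2*tot != -4))
The weakest precondition is ((2*c + 4*g < -8 && c < -2) ==> (5*g > 2*c - 6 && 4*c != 0)) && ((!(2*c + 4*g < -8 && c < -2)) ==> (5*g > 2*tot + 9 && 2*tot != -4)).
Check whether ((2*c + 4*g < -8 && c < -2) ==> (5*g > 2*c - 6 && 4*c != 0)) && ((!(2*c + 4*g < -8 && c < 1)) ==> (5*g > 2*tot + 9 && 2*tot != -4)) implies it.
Countermodel: at the initial state c = -1, g = -2, tot = -3, the precondition holds but the weakest precondition fails.
Answer: invalid


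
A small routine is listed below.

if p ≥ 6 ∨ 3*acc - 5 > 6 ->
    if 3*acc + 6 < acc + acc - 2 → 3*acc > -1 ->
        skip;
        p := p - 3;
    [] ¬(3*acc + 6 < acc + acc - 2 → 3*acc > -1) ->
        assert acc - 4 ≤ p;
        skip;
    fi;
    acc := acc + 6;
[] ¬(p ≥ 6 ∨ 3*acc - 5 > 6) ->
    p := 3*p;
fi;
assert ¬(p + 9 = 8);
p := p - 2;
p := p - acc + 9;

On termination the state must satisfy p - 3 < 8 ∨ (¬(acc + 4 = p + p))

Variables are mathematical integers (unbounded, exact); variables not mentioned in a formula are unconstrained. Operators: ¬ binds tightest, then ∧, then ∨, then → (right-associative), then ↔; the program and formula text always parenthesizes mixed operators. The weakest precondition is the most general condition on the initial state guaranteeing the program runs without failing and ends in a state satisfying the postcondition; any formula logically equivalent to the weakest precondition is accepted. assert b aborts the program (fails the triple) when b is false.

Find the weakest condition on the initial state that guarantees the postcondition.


Working backward. After the program, the postcondition p - 3 < 8 ∨ (¬(acc + 4 = p + p)) must hold; in canonical form it is p < 11 ∨ (¬(acc = 2*p - 4)).
Before p := p - acc + 9: p < acc + 2 ∨ (¬(3*acc = 2*p + 14))
Before p := p - 2: p < acc + 4 ∨ (¬(3*acc = 2*p + 10))
Before assert ¬(p + 9 = 8): (¬(p = -1)) ∧ (p < acc + 4 ∨ (¬(3*acc = 2*p + 10)))
Then branch requires ((acc < -8 → 3*acc > -1) → ((¬(p = 2)) ∧ (p < acc + 13 ∨ (¬(3*acc = 2*p - 14))))) ∧ ((¬(acc < -8 → 3*acc > -1)) → (acc ≤ p + 4 ∧ (¬(p = -1)) ∧ (p < acc + 10 ∨ (¬(3*acc = 2*p - 8))))); else branch requires (¬(3*p = -1)) ∧ (3*p < acc + 4 ∨ (¬(3*acc = 6*p + 10))).
Before the if: ((p ≥ 6 ∨ 3*acc > 11) → (((acc < -8 → 3*acc > -1) → ((¬(p = 2)) ∧ (p < acc + 13 ∨ (¬(3*acc = 2*p - 14))))) ∧ ((¬(acc < -8 → 3*acc > -1)) → (acc ≤ p + 4 ∧ (¬(p = -1)) ∧ (p < acc + 10 ∨ (¬(3*acc = 2*p - 8))))))) ∧ ((¬(p ≥ 6 ∨ 3*acc > 11)) → ((¬(3*p = -1)) ∧ (3*p < acc + 4 ∨ (¬(3*acc = 6*p + 10)))))
Answer: WP = ((p ≥ 6 ∨ 3*acc > 11) → (((acc < -8 → 3*acc > -1) → ((¬(p = 2)) ∧ (p < acc + 13 ∨ (¬(3*acc = 2*p - 14))))) ∧ ((¬(acc < -8 → 3*acc > -1)) → (acc ≤ p + 4 ∧ (¬(p = -1)) ∧ (p < acc + 10 ∨ (¬(3*acc = 2*p - 8))))))) ∧ ((¬(p ≥ 6 ∨ 3*acc > 11)) → ((¬(3*p = -1)) ∧ (3*p < acc + 4 ∨ (¬(3*acc = 6*p + 10)))))


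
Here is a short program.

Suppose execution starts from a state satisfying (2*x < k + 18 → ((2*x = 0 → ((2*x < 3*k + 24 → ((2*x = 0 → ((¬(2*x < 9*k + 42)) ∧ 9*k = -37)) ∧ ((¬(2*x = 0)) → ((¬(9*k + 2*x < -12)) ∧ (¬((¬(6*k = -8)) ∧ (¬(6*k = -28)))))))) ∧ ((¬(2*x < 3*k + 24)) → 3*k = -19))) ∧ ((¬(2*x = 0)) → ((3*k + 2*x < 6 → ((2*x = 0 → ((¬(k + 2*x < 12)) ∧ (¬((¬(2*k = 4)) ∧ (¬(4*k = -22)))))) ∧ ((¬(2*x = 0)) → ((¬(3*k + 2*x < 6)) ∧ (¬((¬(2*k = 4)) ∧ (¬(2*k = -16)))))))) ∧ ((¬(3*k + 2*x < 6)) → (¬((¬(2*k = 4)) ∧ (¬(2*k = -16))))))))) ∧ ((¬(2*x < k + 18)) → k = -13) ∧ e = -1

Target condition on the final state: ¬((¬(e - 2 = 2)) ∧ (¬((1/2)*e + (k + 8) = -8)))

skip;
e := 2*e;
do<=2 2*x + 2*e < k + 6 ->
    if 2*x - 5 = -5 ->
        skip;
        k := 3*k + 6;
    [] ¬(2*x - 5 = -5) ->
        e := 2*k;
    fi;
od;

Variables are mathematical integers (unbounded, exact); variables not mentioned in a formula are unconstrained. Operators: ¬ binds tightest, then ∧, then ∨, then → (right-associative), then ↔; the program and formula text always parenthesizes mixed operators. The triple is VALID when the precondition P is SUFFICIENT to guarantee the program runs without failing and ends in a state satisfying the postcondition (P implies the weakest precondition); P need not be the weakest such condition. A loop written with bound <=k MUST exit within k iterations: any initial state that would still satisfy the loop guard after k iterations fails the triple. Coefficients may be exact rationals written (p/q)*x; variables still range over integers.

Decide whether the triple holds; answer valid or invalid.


Working backward. After the program, the postcondition ¬((¬(e - 2 = 2)) ∧ (¬((1/2)*e + (k + 8) = -8))) must hold; in canonical form it is ¬((¬(e = 4)) ∧ (¬((1/2)*e + k = -16))).
Before the loop (bound <=2), unroll the exhaustion recursion (WP_0 = exit-now case; WP_j = one more guarded iteration, up to j = 2):
  WP_0: (¬(2*e + 2*x < k + 6)) ∧ (¬((¬(e = 4)) ∧ (¬((1/2)*e + k = -16))))
  WP_1: (2*e + 2*x < k + 6 → ((2*x = 0 → ((¬(2*e + 2*x < 3*k + 12)) ∧ (¬((¬(e = 4)) ∧ (¬((1/2)*e + 3*k = -22)))))) ∧ ((¬(2*x = 0)) → ((¬(3*k + 2*x < 6)) ∧ (¬((¬(2*k = 4)) ∧ (¬(2*k = -16)))))))) ∧ ((¬(2*e + 2*x < k + 6)) → (¬((¬(e = 4)) ∧ (¬((1/2)*e + k = -16)))))
  WP_2: (2*e + 2*x < k + 6 → ((2*x = 0 → ((2*e + 2*x < 3*k + 12 → ((2*x = 0 → ((¬(2*e + 2*x < 9*k + 30)) ∧ (¬((¬(e = 4)) ∧ (¬((1/2)*e + 9*k = -40)))))) ∧ ((¬(2*x = 0)) → ((¬(9*k + 2*x < -12)) ∧ (¬((¬(6*k = -8)) ∧ (¬(6*k = -28)))))))) ∧ ((¬(2*e + 2*x < 3*k + 12)) → (¬((¬(e = 4)) ∧ (¬((1/2)*e + 3*k = -22))))))) ∧ ((¬(2*x = 0)) → ((3*k + 2*x < 6 → ((2*x = 0 → ((¬(k + 2*x < 12)) ∧ (¬((¬(2*k = 4)) ∧ (¬(4*k = -22)))))) ∧ ((¬(2*x = 0)) → ((¬(3*k + 2*x < 6)) ∧ (¬((¬(2*k = 4)) ∧ (¬(2*k = -16)))))))) ∧ ((¬(3*k + 2*x < 6)) → (¬((¬(2*k = 4)) ∧ (¬(2*k = -16))))))))) ∧ ((¬(2*e + 2*x < k + 6)) → (¬((¬(e = 4)) ∧ (¬((1/2)*e + k = -16)))))
So before the loop: (2*e + 2*x < k + 6 → ((2*x = 0 → ((2*e + 2*x < 3*k + 12 → ((2*x = 0 → ((¬(2*e + 2*x < 9*k + 30)) ∧ (¬((¬(e = 4)) ∧ (¬((1/2)*e + 9*k = -40)))))) ∧ ((¬(2*x = 0)) → ((¬(9*k + 2*x < -12)) ∧ (¬((¬(6*k = -8)) ∧ (¬(6*k = -28)))))))) ∧ ((¬(2*e + 2*x < 3*k + 12)) → (¬((¬(e = 4)) ∧ (¬((1/2)*e + 3*k = -22))))))) ∧ ((¬(2*x = 0)) → ((3*k + 2*x < 6 → ((2*x = 0 → ((¬(k + 2*x < 12)) ∧ (¬((¬(2*k = 4)) ∧ (¬(4*k = -22)))))) ∧ ((¬(2*x = 0)) → ((¬(3*k + 2*x < 6)) ∧ (¬((¬(2*k = 4)) ∧ (¬(2*k = -16)))))))) ∧ ((¬(3*k + 2*x < 6)) → (¬((¬(2*k = 4)) ∧ (¬(2*k = -16))))))))) ∧ ((¬(2*e + 2*x < k + 6)) → (¬((¬(e = 4)) ∧ (¬((1/2)*e + k = -16)))))
Before e := 2*e: (4*e + 2*x < k + 6 → ((2*x = 0 → ((4*e + 2*x < 3*k + 12 → ((2*x = 0 → ((¬(4*e + 2*x < 9*k + 30)) ∧ (¬((¬(2*e = 4)) ∧ (¬(e + 9*k = -40)))))) ∧ ((¬(2*x = 0)) → ((¬(9*k + 2*x < -12)) ∧ (¬((¬(6*k = -8)) ∧ (¬(6*k = -28)))))))) ∧ ((¬(4*e + 2*x < 3*k + 12)) → (¬((¬(2*e = 4)) ∧ (¬(e + 3*k = -22))))))) ∧ ((¬(2*x = 0)) → ((3*k + 2*x < 6 → ((2*x = 0 → ((¬(k + 2*x < 12)) ∧ (¬((¬(2*k = 4)) ∧ (¬(4*k = -22)))))) ∧ ((¬(2*x = 0)) → ((¬(3*k + 2*x < 6)) ∧ (¬((¬(2*k = 4)) ∧ (¬(2*k = -16)))))))) ∧ ((¬(3*k + 2*x < 6)) → (¬((¬(2*k = 4)) ∧ (¬(2*k = -16))))))))) ∧ ((¬(4*e + 2*x < k + 6)) → (¬((¬(2*e = 4)) ∧ (¬(e + k = -16)))))
Before skip: (4*e + 2*x < k + 6 → ((2*x = 0 → ((4*e + 2*x < 3*k + 12 → ((2*x = 0 → ((¬(4*e + 2*x < 9*k + 30)) ∧ (¬((¬(2*e = 4)) ∧ (¬(e + 9*k = -40)))))) ∧ ((¬(2*x = 0)) → ((¬(9*k + 2*x < -12)) ∧ (¬((¬(6*k = -8)) ∧ (¬(6*k = -28)))))))) ∧ ((¬(4*e + 2*x < 3*k + 12)) → (¬((¬(2*e = 4)) ∧ (¬(e + 3*k = -22))))))) ∧ ((¬(2*x = 0)) → ((3*k + 2*x < 6 → ((2*x = 0 → ((¬(k + 2*x < 12)) ∧ (¬((¬(2*k = 4)) ∧ (¬(4*k = -22)))))) ∧ ((¬(2*x = 0)) → ((¬(3*k + 2*x < 6)) ∧ (¬((¬(2*k = 4)) ∧ (¬(2*k = -16)))))))) ∧ ((¬(3*k + 2*x < 6)) → (¬((¬(2*k = 4)) ∧ (¬(2*k = -16))))))))) ∧ ((¬(4*e + 2*x < k + 6)) → (¬((¬(2*e = 4)) ∧ (¬(e + k = -16)))))
The weakest precondition is (4*e + 2*x < k + 6 → ((2*x = 0 → ((4*e + 2*x < 3*k + 12 → ((2*x = 0 → ((¬(4*e + 2*x < 9*k + 30)) ∧ (¬((¬(2*e = 4)) ∧ (¬(e + 9*k = -40)))))) ∧ ((¬(2*x = 0)) → ((¬(9*k + 2*x < -12)) ∧ (¬((¬(6*k = -8)) ∧ (¬(6*k = -28)))))))) ∧ ((¬(4*e + 2*x < 3*k + 12)) → (¬((¬(2*e = 4)) ∧ (¬(e + 3*k = -22))))))) ∧ ((¬(2*x = 0)) → ((3*k + 2*x < 6 → ((2*x = 0 → ((¬(k + 2*x < 12)) ∧ (¬((¬(2*k = 4)) ∧ (¬(4*k = -22)))))) ∧ ((¬(2*x = 0)) → ((¬(3*k + 2*x < 6)) ∧ (¬((¬(2*k = 4)) ∧ (¬(2*k = -16)))))))) ∧ ((¬(3*k + 2*x < 6)) → (¬((¬(2*k = 4)) ∧ (¬(2*k = -16))))))))) ∧ ((¬(4*e + 2*x < k + 6)) → (¬((¬(2*e = 4)) ∧ (¬(e + k = -16))))).
Check whether (2*x < k + 18 → ((2*x = 0 → ((2*x < 3*k + 24 → ((2*x = 0 → ((¬(2*x < 9*k + 42)) ∧ 9*k = -37)) ∧ ((¬(2*x = 0)) → ((¬(9*k + 2*x < -12)) ∧ (¬((¬(6*k = -8)) ∧ (¬(6*k = -28)))))))) ∧ ((¬(2*x < 3*k + 24)) → 3*k = -19))) ∧ ((¬(2*x = 0)) → ((3*k + 2*x < 6 → ((2*x = 0 → ((¬(k + 2*x < 12)) ∧ (¬((¬(2*k = 4)) ∧ (¬(4*k = -22)))))) ∧ ((¬(2*x = 0)) → ((¬(3*k + 2*x < 6)) ∧ (¬((¬(2*k = 4)) ∧ (¬(2*k = -16)))))))) ∧ ((¬(3*k + 2*x < 6)) → (¬((¬(2*k = 4)) ∧ (¬(2*k = -16))))))))) ∧ ((¬(2*x < k + 18)) → k = -13) ∧ e = -1 implies it.
Countermodel: at the initial state e = -1, k = -13, x = 3, the precondition holds but the weakest precondition fails.
Answer: invalid


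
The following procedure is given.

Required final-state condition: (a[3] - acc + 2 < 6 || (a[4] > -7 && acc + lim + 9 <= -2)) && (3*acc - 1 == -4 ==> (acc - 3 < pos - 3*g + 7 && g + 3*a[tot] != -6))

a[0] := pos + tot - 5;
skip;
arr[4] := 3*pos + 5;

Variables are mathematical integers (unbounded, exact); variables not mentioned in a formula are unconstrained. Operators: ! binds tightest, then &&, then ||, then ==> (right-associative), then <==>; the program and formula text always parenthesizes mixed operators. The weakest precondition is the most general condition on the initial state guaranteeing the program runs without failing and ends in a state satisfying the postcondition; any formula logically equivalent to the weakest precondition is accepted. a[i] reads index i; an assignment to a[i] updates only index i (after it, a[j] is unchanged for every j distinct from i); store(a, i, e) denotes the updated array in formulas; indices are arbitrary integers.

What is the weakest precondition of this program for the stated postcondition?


Working backward. After the program, the postcondition (a[3] - acc + 2 < 6 || (a[4] > -7 && acc + lim + 9 <= -2)) && (3*acc - 1 == -4 ==> (acc - 3 < pos - 3*g + 7 && g + 3*a[tot] != -6)) must hold; in canonical form it is (a[3] < acc + 4 || (a[4] > -7 && acc + lim <= -11)) && (3*acc == -3 ==> (acc + 3*g < pos + 10 && 3*a[tot] + g != -6)).
Before arr[4] := 3*pos + 5: (a[3] < acc + 4 || (a[4] > -7 && acc + lim <= -11)) && (3*acc == -3 ==> (acc + 3*g < pos + 10 && 3*a[tot] + g != -6))
Before skip: (a[3] < acc + 4 || (a[4] > -7 && acc + lim <= -11)) && (3*acc == -3 ==> (acc + 3*g < pos + 10 && 3*a[tot] + g != -6))
Before a[0] := pos + tot - 5: (a[3] < acc + 4 || (a[4] > -7 && acc + lim <= -11)) && (3*acc == -3 ==> (acc + 3*g < pos + 10 && 3*store(a, 0, pos + tot - 5)[tot] + g != -6))
Answer: WP = (a[3] < acc + 4 || (a[4] > -7 && acc + lim <= -11)) && (3*acc == -3 ==> (acc + 3*g < pos + 10 && 3*store(a, 0, pos + tot - 5)[tot] + g != -6))


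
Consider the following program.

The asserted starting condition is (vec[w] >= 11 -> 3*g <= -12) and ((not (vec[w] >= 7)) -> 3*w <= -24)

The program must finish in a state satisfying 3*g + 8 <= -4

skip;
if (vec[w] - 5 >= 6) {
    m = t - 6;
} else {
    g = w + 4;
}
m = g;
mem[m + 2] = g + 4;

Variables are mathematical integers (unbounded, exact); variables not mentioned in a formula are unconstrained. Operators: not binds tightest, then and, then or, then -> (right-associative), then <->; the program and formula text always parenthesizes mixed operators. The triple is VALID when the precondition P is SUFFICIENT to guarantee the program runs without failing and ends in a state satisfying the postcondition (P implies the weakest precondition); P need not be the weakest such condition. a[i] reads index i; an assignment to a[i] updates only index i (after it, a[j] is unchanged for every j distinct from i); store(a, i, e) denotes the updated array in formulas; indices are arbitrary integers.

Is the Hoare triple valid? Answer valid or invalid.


Working backward. After the program, the postcondition 3*g + 8 <= -4 must hold; in canonical form it is 3*g <= -12.
Before mem[m + 2] := g + 4: 3*g <= -12
Before m := g: 3*g <= -12
Then branch requires 3*g <= -12; else branch requires 3*w <= -24.
Before the if: (vec[w] >= 11 -> 3*g <= -12) and ((not (vec[w] >= 11)) -> 3*w <= -24)
Before skip: (vec[w] >= 11 -> 3*g <= -12) and ((not (vec[w] >= 11)) -> 3*w <= -24)
The weakest precondition is (vec[w] >= 11 -> 3*g <= -12) and ((not (vec[w] >= 11)) -> 3*w <= -24).
Check whether (vec[w] >= 11 -> 3*g <= -12) and ((not (vec[w] >= 7)) -> 3*w <= -24) implies it.
Countermodel: at the initial state g = 0, vec = {[-7] = 7, elsewhere 7}, w = -7, the precondition holds but the weakest precondition fails.
Answer: invalid


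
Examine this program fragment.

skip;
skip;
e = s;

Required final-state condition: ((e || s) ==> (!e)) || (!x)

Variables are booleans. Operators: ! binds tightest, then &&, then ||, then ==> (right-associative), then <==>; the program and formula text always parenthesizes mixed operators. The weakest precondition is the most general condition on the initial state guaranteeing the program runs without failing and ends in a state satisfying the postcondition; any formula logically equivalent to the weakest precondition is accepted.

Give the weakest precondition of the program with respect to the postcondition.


Working backward. After the program, ((e || s) ==> (!e)) || (!x) must hold.
Before e := s: (s ==> (!s)) || (!x)
Before skip: (s ==> (!s)) || (!x)
Before skip: (s ==> (!s)) || (!x)
Answer: WP = (s ==> (!s)) || (!x)


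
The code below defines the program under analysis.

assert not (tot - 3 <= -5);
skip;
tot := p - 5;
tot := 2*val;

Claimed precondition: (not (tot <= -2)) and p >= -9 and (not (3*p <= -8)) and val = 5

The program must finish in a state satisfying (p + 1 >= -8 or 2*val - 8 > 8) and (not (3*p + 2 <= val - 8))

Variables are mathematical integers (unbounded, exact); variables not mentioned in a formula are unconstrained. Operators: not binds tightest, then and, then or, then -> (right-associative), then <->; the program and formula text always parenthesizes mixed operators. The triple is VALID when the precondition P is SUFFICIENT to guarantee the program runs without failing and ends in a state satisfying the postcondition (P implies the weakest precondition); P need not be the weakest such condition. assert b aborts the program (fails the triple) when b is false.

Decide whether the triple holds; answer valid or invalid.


Working backward. After the program, the postcondition (p + 1 >= -8 or 2*val - 8 > 8) and (not (3*p + 2 <= val - 8)) must hold; in canonical form it is (p >= -9 or 2*val > 16) and (not (3*p <= val - 10)).
Before tot := 2*val: (p >= -9 or 2*val > 16) and (not (3*p <= val - 10))
Before tot := p - 5: (p >= -9 or 2*val > 16) and (not (3*p <= val - 10))
Before skip: (p >= -9 or 2*val > 16) and (not (3*p <= val - 10))
Before assert not (tot - 3 <= -5): (not (tot <= -2)) and (p >= -9 or 2*val > 16) and (not (3*p <= val - 10))
The weakest precondition is (not (tot <= -2)) and (p >= -9 or 2*val > 16) and (not (3*p <= val - 10)).
Check whether (not (tot <= -2)) and p >= -9 and (not (3*p <= -8)) and val = 5 implies it.
Countermodel: at the initial state p = -2, tot = -1, val = 5, the precondition holds but the weakest precondition fails.
Answer: invalid


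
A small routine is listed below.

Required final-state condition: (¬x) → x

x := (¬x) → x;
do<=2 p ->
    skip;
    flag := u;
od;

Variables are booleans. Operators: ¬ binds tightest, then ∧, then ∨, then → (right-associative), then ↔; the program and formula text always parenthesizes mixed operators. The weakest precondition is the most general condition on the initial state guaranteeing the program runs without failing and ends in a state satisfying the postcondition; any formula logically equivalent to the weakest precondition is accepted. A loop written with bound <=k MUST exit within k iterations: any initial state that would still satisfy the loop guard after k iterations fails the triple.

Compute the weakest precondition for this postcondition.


Working backward. After the program, (¬x) → x must hold.
Before the loop (bound <=2), unroll the exhaustion recursion (WP_0 = exit-now case; WP_j = one more guarded iteration, up to j = 2):
  WP_0: (¬p) ∧ ((¬x) → x)
  WP_1: (p → ((¬p) ∧ ((¬x) → x))) ∧ ((¬p) → ((¬x) → x))
  WP_2: (p → ((p → ((¬p) ∧ ((¬x) → x))) ∧ ((¬p) → ((¬x) → x)))) ∧ ((¬p) → ((¬x) → x))
So before the loop: (p → ((p → ((¬p) ∧ ((¬x) → x))) ∧ ((¬p) → ((¬x) → x)))) ∧ ((¬p) → ((¬x) → x))
Before x := (¬x) → x: (p → ((p → ((¬p) ∧ ((¬((¬x) → x)) → ((¬x) → x)))) ∧ ((¬p) → ((¬((¬x) → x)) → ((¬x) → x))))) ∧ ((¬p) → ((¬((¬x) → x)) → ((¬x) → x)))
Answer: WP = (p → ((p → ((¬p) ∧ ((¬((¬x) → x)) → ((¬x) → x)))) ∧ ((¬p) → ((¬((¬x) → x)) → ((¬x) → x))))) ∧ ((¬p) → ((¬((¬x) → x)) → ((¬x) → x)))


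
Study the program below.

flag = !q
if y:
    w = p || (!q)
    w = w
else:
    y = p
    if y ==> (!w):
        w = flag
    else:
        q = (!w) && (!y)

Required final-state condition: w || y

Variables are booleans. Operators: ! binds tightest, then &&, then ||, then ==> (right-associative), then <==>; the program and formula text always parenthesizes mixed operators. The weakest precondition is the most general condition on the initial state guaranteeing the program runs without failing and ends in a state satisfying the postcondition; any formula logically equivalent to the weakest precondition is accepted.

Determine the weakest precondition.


Working backward. After the program, w || y must hold.
Then branch requires p || (!q) || y; else branch requires ((p ==> (!w)) ==> (flag || p)) && ((!(p ==> (!w))) ==> (w || p)).
Before the if: (y ==> (p || (!q) || y)) && ((!y) ==> (((p ==> (!w)) ==> (flag || p)) && ((!(p ==> (!w))) ==> (w || p))))
Before flag := !q: (y ==> (p || (!q) || y)) && ((!y) ==> (((p ==> (!w)) ==> ((!q) || p)) && ((!(p ==> (!w))) ==> (w || p))))
Answer: WP = (y ==> (p || (!q) || y)) && ((!y) ==> (((p ==> (!w)) ==> ((!q) || p)) && ((!(p ==> (!w))) ==> (w || p))))


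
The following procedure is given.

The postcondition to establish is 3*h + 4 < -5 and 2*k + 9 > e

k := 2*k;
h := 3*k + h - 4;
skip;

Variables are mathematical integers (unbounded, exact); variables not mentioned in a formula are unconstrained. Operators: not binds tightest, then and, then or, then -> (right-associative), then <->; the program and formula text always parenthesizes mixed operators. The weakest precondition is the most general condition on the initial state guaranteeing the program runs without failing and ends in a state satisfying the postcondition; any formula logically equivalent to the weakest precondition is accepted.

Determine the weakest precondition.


Working backward. After the program, the postcondition 3*h + 4 < -5 and 2*k + 9 > e must hold; in canonical form it is 3*h < -9 and 2*k > e - 9.
Before skip: 3*h < -9 and 2*k > e - 9
Before h := 3*k + h - 4: 3*h + 9*k < 3 and 2*k > e - 9
Before k := 2*k: 3*h + 18*k < 3 and 4*k > e - 9
Answer: WP = 3*h + 18*k < 3 and 4*k > e - 9


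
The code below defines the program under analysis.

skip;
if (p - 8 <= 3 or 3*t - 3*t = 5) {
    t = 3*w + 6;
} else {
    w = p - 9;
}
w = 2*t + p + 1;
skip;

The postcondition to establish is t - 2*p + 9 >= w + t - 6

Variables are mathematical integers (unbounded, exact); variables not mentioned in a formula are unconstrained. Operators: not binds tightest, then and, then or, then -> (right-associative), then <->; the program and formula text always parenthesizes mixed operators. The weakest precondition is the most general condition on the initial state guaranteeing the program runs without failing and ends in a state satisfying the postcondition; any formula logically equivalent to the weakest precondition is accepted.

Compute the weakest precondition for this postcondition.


Working backward. After the program, the postcondition t - 2*p + 9 >= w + t - 6 must hold; in canonical form it is 2*p + w <= 15.
Before skip: 2*p + w <= 15
Before w := 2*t + p + 1: 3*p + 2*t <= 14
Then branch requires 3*p + 6*w <= 2; else branch requires 3*p + 2*t <= 14.
Before the if: (p <= 11 -> 3*p + 6*w <= 2) and ((not (p <= 11)) -> 3*p + 2*t <= 14)
Before skip: (p <= 11 -> 3*p + 6*w <= 2) and ((not (p <= 11)) -> 3*p + 2*t <= 14)
Answer: WP = (p <= 11 -> 3*p + 6*w <= 2) and ((not (p <= 11)) -> 3*p + 2*t <= 14)


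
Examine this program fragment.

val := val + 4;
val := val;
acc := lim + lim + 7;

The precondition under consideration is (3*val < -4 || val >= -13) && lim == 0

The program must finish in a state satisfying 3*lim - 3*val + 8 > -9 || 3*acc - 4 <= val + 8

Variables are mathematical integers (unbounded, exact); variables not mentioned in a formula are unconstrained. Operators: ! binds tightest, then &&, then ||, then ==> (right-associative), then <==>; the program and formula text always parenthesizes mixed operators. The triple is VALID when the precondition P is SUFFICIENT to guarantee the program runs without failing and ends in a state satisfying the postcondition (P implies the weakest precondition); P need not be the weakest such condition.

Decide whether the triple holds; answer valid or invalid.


Working backward. After the program, the postcondition 3*lim - 3*val + 8 > -9 || 3*acc - 4 <= val + 8 must hold; in canonical form it is 3*lim > 3*val - 17 || 3*acc <= val + 12.
Before acc := lim + lim + 7: 3*lim > 3*val - 17 || 6*lim <= val - 9
Before val := val: 3*lim > 3*val - 17 || 6*lim <= val - 9
Before val := val + 4: 3*lim > 3*val - 5 || 6*lim <= val - 5
The weakest precondition is 3*lim > 3*val - 5 || 6*lim <= val - 5.
Check whether (3*val < -4 || val >= -13) && lim == 0 implies it.
Countermodel: at the initial state lim = 0, val = 2, the precondition holds but the weakest precondition fails.
Answer: invalid


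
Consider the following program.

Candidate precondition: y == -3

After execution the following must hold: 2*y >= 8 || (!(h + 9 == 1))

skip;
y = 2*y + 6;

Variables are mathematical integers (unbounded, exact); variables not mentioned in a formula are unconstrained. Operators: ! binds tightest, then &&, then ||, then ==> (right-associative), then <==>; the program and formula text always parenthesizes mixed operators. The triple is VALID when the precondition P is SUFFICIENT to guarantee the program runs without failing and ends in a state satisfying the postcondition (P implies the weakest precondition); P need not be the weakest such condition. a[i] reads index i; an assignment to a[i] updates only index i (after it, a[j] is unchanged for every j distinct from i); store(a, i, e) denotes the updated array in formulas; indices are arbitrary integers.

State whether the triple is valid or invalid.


Working backward. After the program, the postcondition 2*y >= 8 || (!(h + 9 == 1)) must hold; in canonical form it is 2*y >= 8 || (!(h == -8)).
Before y := 2*y + 6: 4*y >= -4 || (!(h == -8))
Before skip: 4*y >= -4 || (!(h == -8))
The weakest precondition is 4*y >= -4 || (!(h == -8)).
Check whether y == -3 implies it.
Countermodel: at the initial state h = -8, y = -3, the precondition holds but the weakest precondition fails.
Answer: invalid


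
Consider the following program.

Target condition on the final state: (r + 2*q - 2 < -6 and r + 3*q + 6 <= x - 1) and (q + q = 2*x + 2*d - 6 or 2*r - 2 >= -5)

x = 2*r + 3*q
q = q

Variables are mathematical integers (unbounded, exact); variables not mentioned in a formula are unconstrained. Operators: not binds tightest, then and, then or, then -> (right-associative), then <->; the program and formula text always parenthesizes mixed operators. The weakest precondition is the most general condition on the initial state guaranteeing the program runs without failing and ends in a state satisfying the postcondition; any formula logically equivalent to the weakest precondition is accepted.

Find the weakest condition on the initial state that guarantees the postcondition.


Working backward. After the program, the postcondition (r + 2*q - 2 < -6 and r + 3*q + 6 <= x - 1) and (q + q = 2*x + 2*d - 6 or 2*r - 2 >= -5) must hold; in canonical form it is 2*q + r < -4 and 3*q + r <= x - 7 and (2*q = 2*d + 2*x - 6 or 2*r >= -3).
Before q := q: 2*q + r < -4 and 3*q + r <= x - 7 and (2*q = 2*d + 2*x - 6 or 2*r >= -3)
Before x := 2*r + 3*q: 2*q + r < -4 and r >= 7 and (2*d + 4*q + 4*r = 6 or 2*r >= -3)
Answer: WP = 2*q + r < -4 and r >= 7 and (2*d + 4*q + 4*r = 6 or 2*r >= -3)


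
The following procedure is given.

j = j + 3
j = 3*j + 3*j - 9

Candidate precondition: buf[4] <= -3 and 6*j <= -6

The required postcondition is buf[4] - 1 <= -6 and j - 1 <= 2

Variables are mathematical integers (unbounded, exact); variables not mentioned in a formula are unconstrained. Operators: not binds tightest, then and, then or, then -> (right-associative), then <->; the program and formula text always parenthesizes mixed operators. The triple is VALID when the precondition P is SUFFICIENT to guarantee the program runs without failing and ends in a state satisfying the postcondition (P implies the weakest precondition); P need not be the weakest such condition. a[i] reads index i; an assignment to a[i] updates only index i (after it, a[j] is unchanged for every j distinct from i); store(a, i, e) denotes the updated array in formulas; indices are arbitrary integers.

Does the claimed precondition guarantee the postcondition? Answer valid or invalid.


Working backward. After the program, the postcondition buf[4] - 1 <= -6 and j - 1 <= 2 must hold; in canonical form it is buf[4] <= -5 and j <= 3.
Before j := 3*j + 3*j - 9: buf[4] <= -5 and 6*j <= 12
Before j := j + 3: buf[4] <= -5 and 6*j <= -6
The weakest precondition is buf[4] <= -5 and 6*j <= -6.
Check whether buf[4] <= -3 and 6*j <= -6 implies it.
Countermodel: at the initial state buf = {[4] = -3, elsewhere -3}, j = -1, the precondition holds but the weakest precondition fails.
Answer: invalid


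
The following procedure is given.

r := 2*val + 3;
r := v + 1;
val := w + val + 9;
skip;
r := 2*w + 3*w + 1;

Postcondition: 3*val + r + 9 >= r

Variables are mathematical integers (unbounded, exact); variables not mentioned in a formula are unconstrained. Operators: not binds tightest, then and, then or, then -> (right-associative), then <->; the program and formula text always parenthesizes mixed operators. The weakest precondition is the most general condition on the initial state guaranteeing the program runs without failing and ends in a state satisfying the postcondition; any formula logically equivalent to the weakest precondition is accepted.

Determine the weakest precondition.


Working backward. After the program, the postcondition 3*val + r + 9 >= r must hold; in canonical form it is 3*val >= -9.
Before r := 2*w + 3*w + 1: 3*val >= -9
Before skip: 3*val >= -9
Before val := w + val + 9: 3*val + 3*w >= -36
Before r := v + 1: 3*val + 3*w >= -36
Before r := 2*val + 3: 3*val + 3*w >= -36
Answer: WP = 3*val + 3*w >= -36


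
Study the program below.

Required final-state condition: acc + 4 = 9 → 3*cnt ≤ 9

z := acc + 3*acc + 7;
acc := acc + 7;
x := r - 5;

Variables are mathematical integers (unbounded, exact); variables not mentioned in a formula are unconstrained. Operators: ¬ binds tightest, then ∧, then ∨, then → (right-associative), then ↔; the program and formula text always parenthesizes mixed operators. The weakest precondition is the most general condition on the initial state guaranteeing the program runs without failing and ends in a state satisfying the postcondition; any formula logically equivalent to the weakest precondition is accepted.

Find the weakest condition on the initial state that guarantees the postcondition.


Working backward. After the program, the postcondition acc + 4 = 9 → 3*cnt ≤ 9 must hold; in canonical form it is acc = 5 → 3*cnt ≤ 9.
Before x := r - 5: acc = 5 → 3*cnt ≤ 9
Before acc := acc + 7: acc = -2 → 3*cnt ≤ 9
Before z := acc + 3*acc + 7: acc = -2 → 3*cnt ≤ 9
Answer: WP = acc = -2 → 3*cnt ≤ 9


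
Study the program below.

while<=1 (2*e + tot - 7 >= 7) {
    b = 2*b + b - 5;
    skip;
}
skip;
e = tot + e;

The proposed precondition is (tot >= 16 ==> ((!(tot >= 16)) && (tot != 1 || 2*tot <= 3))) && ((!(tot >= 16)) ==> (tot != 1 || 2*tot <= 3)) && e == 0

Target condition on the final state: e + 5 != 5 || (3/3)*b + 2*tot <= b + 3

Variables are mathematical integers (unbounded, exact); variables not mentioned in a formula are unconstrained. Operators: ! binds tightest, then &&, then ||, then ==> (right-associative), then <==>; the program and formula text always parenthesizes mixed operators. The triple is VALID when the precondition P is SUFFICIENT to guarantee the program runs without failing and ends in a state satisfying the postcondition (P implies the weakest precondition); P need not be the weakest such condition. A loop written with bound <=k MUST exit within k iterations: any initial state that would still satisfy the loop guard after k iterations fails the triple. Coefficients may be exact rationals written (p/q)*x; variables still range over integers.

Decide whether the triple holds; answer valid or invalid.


Working backward. After the program, the postcondition e + 5 != 5 || (3/3)*b + 2*tot <= b + 3 must hold; in canonical form it is e != 0 || 2*tot <= 3.
Before e := tot + e: e + tot != 0 || 2*tot <= 3
Before skip: e + tot != 0 || 2*tot <= 3
Before the loop (bound <=1), unroll the exhaustion recursion (WP_0 = exit-now case; WP_j = one more guarded iteration, up to j = 1):
  WP_0: (!(2*e + tot >= 14)) && (e + tot != 0 || 2*tot <= 3)
  WP_1: (2*e + tot >= 14 ==> ((!(2*e + tot >= 14)) && (e + tot != 0 || 2*tot <= 3))) && ((!(2*e + tot >= 14)) ==> (e + tot != 0 || 2*tot <= 3))
So before the loop: (2*e + tot >= 14 ==> ((!(2*e + tot >= 14)) && (e + tot != 0 || 2*tot <= 3))) && ((!(2*e + tot >= 14)) ==> (e + tot != 0 || 2*tot <= 3))
The weakest precondition is (2*e + tot >= 14 ==> ((!(2*e + tot >= 14)) && (e + tot != 0 || 2*tot <= 3))) && ((!(2*e + tot >= 14)) ==> (e + tot != 0 || 2*tot <= 3)).
Check whether (tot >= 16 ==> ((!(tot >= 16)) && (tot != 1 || 2*tot <= 3))) && ((!(tot >= 16)) ==> (tot != 1 || 2*tot <= 3)) && e == 0 implies it.
Countermodel: at the initial state e = 0, tot = 14, the precondition holds but the weakest precondition fails.
Answer: invalid
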